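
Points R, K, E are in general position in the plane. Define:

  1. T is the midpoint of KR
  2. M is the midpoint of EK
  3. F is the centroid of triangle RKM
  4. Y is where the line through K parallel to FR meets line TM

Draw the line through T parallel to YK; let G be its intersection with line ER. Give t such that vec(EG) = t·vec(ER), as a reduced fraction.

t = 7/6

Choose coordinates R = (0, 0), K = (1, 0), E = (0, 1).
1. T is the midpoint of KR ⇒ T = (1/2, 0)
2. M is the midpoint of EK ⇒ M = (1/2, 1/2)
3. F is the centroid of triangle RKM ⇒ F = (1/2, 1/6)
4. Y is where the line through K parallel to FR meets line TM ⇒ Y = (1/2, -1/6)
through T parallel to YK: direction (1/2, 1/6); meets ER at G = (0, -1/6)
G = E + t·(R−E) with t = 7/6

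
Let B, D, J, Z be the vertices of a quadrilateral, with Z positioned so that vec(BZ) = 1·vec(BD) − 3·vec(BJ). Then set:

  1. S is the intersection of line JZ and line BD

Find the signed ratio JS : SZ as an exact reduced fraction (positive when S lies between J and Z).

Assign B = (0, 0), D = (1, 0), J = (0, 1), Z = (1, -3) — the answer is frame-independent, so this choice is without loss of generality.
1. S is the intersection of line JZ and line BD ⇒ S = (1/4, 0)
S = J + t·(Z−J) with t = 1/4, so JS:SZ = t:(1−t) = 1/4:3/4

JS:SZ = 1/3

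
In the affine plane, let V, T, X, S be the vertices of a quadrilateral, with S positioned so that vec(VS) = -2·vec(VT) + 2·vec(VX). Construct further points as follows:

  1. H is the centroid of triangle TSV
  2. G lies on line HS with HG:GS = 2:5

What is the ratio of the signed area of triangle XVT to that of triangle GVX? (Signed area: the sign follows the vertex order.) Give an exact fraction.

[XVT]:[GVX] = 21/17

Work in coordinates with V = (0, 0), T = (1, 0), X = (0, 1), S = (-2, 2).
1. H is the centroid of triangle TSV ⇒ H = (-1/3, 2/3)
2. G lies on line HS with HG:GS = 2:5 ⇒ G = (-17/21, 22/21)
2·[XVT] = 1, 2·[GVX] = 17/21
[XVT]:[GVX] = 1:17/21 = 21/17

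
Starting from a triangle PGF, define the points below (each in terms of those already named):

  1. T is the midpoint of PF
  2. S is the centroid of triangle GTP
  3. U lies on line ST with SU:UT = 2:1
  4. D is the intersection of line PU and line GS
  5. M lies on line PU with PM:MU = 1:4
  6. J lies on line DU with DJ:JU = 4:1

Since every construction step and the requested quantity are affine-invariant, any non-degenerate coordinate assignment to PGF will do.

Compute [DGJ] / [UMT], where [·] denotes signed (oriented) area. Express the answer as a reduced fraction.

Assign P = (0, 0), G = (1, 0), F = (0, 1) — the answer is frame-independent, so this choice is without loss of generality.
1. T is the midpoint of PF ⇒ T = (0, 1/2)
2. S is the centroid of triangle GTP ⇒ S = (1/3, 1/6)
3. U lies on line ST with SU:UT = 2:1 ⇒ U = (1/9, 7/18)
4. D is the intersection of line PU and line GS ⇒ D = (1/15, 7/30)
5. M lies on line PU with PM:MU = 1:4 ⇒ M = (1/45, 7/90)
6. J lies on line DU with DJ:JU = 4:1 ⇒ J = (23/225, 161/450)
2·[DGJ] = 28/225, 2·[UMT] = -2/45
[DGJ]:[UMT] = 28/225:-2/45 = -14/5

[DGJ]:[UMT] = -14/5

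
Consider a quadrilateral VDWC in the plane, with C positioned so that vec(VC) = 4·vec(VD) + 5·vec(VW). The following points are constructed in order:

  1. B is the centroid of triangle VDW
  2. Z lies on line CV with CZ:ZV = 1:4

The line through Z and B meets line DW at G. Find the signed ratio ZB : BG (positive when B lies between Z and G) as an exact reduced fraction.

ZB:BG = -98/5

Assign V = (0, 0), D = (1, 0), W = (0, 1), C = (4, 5) — the answer is frame-independent, so this choice is without loss of generality.
1. B is the centroid of triangle VDW ⇒ B = (1/3, 1/3)
2. Z lies on line CV with CZ:ZV = 1:4 ⇒ Z = (16/5, 4)
line ZB meets DW at G = (47/98, 51/98)
B = Z + t·(G−Z) with t = 98/93, so ZB:BG = 98/93:-5/93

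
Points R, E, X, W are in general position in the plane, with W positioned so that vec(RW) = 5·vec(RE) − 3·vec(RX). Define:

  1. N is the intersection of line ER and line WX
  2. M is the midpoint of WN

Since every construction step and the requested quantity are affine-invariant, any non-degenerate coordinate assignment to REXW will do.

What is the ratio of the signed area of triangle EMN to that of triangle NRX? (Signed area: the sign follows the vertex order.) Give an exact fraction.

Assign R = (0, 0), E = (1, 0), X = (0, 1), W = (5, -3) — the answer is frame-independent, so this choice is without loss of generality.
1. N is the intersection of line ER and line WX ⇒ N = (5/4, 0)
2. M is the midpoint of WN ⇒ M = (25/8, -3/2)
2·[EMN] = 3/8, 2·[NRX] = -5/4
[EMN]:[NRX] = 3/8:-5/4 = -3/10

[EMN]:[NRX] = -3/10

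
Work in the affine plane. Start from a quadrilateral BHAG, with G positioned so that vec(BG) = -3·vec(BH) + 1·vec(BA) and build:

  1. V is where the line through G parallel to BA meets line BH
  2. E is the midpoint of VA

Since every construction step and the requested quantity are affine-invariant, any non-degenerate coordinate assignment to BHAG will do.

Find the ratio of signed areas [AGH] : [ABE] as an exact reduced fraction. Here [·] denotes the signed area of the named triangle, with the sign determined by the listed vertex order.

Assign B = (0, 0), H = (1, 0), A = (0, 1), G = (-3, 1) — the answer is frame-independent, so this choice is without loss of generality.
1. V is where the line through G parallel to BA meets line BH ⇒ V = (-3, 0)
2. E is the midpoint of VA ⇒ E = (-3/2, 1/2)
2·[AGH] = 3, 2·[ABE] = -3/2
[AGH]:[ABE] = 3:-3/2 = -2

[AGH]:[ABE] = -2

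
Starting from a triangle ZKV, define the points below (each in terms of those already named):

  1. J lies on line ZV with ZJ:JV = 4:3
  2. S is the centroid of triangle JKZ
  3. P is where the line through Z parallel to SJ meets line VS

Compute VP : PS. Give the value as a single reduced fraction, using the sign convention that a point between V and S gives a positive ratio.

VP:PS = -7/4

Set Z = (0, 0), K = (1, 0), V = (0, 1); any affine frame gives the same invariant.
1. J lies on line ZV with ZJ:JV = 4:3 ⇒ J = (0, 4/7)
2. S is the centroid of triangle JKZ ⇒ S = (1/3, 4/21)
3. P is where the line through Z parallel to SJ meets line VS ⇒ P = (7/9, -8/9)
P = V + t·(S−V) with t = 7/3, so VP:PS = t:(1−t) = 7/3:-4/3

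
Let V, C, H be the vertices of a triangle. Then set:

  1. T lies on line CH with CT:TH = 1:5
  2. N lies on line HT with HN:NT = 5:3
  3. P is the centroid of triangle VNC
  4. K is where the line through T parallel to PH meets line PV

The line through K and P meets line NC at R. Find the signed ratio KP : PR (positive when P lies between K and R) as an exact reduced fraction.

Choose coordinates V = (0, 0), C = (1, 0), H = (0, 1).
1. T lies on line CH with CT:TH = 1:5 ⇒ T = (5/6, 1/6)
2. N lies on line HT with HN:NT = 5:3 ⇒ N = (25/48, 23/48)
3. P is the centroid of triangle VNC ⇒ P = (73/144, 23/144)
4. K is where the line through T parallel to PH meets line PV ⇒ K = (113/144, 2599/10512)
line KP meets NC at R = (73/96, 23/96)
P = K + t·(R−K) with t = 80/7, so KP:PR = 80/7:-73/7

KP:PR = -80/73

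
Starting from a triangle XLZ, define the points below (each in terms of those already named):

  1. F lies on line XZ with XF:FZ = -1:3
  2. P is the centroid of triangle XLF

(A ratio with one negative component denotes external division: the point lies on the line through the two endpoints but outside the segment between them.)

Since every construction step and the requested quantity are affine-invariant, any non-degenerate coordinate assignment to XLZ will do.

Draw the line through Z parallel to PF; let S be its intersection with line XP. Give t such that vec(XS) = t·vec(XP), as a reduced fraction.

t = -2

Choose coordinates X = (0, 0), L = (1, 0), Z = (0, 1).
1. F lies on line XZ with XF:FZ = -1:3 ⇒ F = (0, -1/2)
2. P is the centroid of triangle XLF ⇒ P = (1/3, -1/6)
through Z parallel to PF: direction (-1/3, -1/3); meets XP at S = (-2/3, 1/3)
S = X + t·(P−X) with t = -2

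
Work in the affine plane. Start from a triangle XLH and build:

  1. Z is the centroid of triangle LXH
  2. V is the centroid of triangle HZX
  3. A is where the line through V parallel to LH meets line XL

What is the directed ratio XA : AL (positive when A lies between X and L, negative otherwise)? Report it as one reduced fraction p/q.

XA:AL = 5/4

Choose coordinates X = (0, 0), L = (1, 0), H = (0, 1).
1. Z is the centroid of triangle LXH ⇒ Z = (1/3, 1/3)
2. V is the centroid of triangle HZX ⇒ V = (1/9, 4/9)
3. A is where the line through V parallel to LH meets line XL ⇒ A = (5/9, 0)
A = X + t·(L−X) with t = 5/9, so XA:AL = t:(1−t) = 5/9:4/9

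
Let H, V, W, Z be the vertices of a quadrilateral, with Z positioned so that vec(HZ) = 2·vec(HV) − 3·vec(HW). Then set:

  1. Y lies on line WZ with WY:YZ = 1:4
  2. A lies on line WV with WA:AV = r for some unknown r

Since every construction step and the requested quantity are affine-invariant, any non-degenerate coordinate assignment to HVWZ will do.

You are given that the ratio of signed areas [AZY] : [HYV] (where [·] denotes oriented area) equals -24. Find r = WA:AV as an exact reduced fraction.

r = -3/4

Choose coordinates H = (0, 0), V = (1, 0), W = (0, 1), Z = (2, -3).
1. Y lies on line WZ with WY:YZ = 1:4 ⇒ Y = (2/5, 1/5)
2. With WA:AV = r, write λ = r/(r+1) so A = W + λ·(V−W); A is affine-linear in λ
Every point depending on A is an affine combination of A and λ-independent points, so each such coordinate is linear in λ; the λ² term in each signed area is a multiple of (V−W)×(V−W) = 0, so 2·[AZY] and 2·[HYV] are each linear in λ. Evaluating at λ=0 and λ=1:
  2·[AZY] = -8/5·λ,   2·[HYV] = -1/5
So [AZY]:[HYV] = (-8/5·λ) / (-1/5). Setting this equal to -24:
  -8/5·λ = -24·(-1/5)  ⇒  λ = -3
Then r = λ/(1−λ) = (-3)/(4) = -3/4. Check: with r = -3/4, A = (-3, 4) and [AZY]:[HYV] = -24 as required.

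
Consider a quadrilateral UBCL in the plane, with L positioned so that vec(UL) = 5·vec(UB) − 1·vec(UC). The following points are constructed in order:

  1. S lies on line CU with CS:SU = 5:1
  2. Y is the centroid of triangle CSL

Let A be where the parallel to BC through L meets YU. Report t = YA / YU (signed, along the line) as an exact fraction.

Assign U = (0, 0), B = (1, 0), C = (0, 1), L = (5, -1) — the answer is frame-independent, so this choice is without loss of generality.
1. S lies on line CU with CS:SU = 5:1 ⇒ S = (0, 1/6)
2. Y is the centroid of triangle CSL ⇒ Y = (5/3, 1/18)
through L parallel to BC: direction (-1, 1); meets YU at A = (120/31, 4/31)
A = Y + t·(U−Y) with t = -41/31

t = -41/31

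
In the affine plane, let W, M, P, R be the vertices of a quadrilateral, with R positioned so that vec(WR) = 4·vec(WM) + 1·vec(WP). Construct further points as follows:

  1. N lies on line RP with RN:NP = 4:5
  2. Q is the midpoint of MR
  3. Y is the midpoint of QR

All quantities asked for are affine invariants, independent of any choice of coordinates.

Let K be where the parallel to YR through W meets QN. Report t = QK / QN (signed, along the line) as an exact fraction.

t = 9/16

Set W = (0, 0), M = (1, 0), P = (0, 1), R = (4, 1); any affine frame gives the same invariant.
1. N lies on line RP with RN:NP = 4:5 ⇒ N = (20/9, 1)
2. Q is the midpoint of MR ⇒ Q = (5/2, 1/2)
3. Y is the midpoint of QR ⇒ Y = (13/4, 3/4)
through W parallel to YR: direction (3/4, 1/4); meets QN at K = (75/32, 25/32)
K = Q + t·(N−Q) with t = 9/16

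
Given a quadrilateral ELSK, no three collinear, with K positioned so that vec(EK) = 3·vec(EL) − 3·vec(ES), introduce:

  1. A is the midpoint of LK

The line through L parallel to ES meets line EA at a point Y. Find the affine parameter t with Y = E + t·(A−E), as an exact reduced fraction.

Choose coordinates E = (0, 0), L = (1, 0), S = (0, 1), K = (3, -3).
1. A is the midpoint of LK ⇒ A = (2, -3/2)
through L parallel to ES: direction (0, 1); meets EA at Y = (1, -3/4)
Y = E + t·(A−E) with t = 1/2

t = 1/2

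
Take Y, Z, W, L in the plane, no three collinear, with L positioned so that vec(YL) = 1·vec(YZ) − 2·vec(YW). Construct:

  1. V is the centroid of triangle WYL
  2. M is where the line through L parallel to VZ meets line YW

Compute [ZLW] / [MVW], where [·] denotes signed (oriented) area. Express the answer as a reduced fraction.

Assign Y = (0, 0), Z = (1, 0), W = (0, 1), L = (1, -2) — the answer is frame-independent, so this choice is without loss of generality.
1. V is the centroid of triangle WYL ⇒ V = (1/3, -1/3)
2. M is where the line through L parallel to VZ meets line YW ⇒ M = (0, -5/2)
2·[ZLW] = -2, 2·[MVW] = 7/6
[ZLW]:[MVW] = -2:7/6 = -12/7

[ZLW]:[MVW] = -12/7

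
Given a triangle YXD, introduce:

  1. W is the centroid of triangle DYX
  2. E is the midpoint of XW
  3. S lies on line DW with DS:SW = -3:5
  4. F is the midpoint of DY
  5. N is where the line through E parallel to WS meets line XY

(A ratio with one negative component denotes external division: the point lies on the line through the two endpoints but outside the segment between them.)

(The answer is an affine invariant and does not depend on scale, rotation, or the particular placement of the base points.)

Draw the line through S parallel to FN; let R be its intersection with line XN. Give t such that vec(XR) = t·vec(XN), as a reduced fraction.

t = -6

Assign Y = (0, 0), X = (1, 0), D = (0, 1) — the answer is frame-independent, so this choice is without loss of generality.
1. W is the centroid of triangle DYX ⇒ W = (1/3, 1/3)
2. E is the midpoint of XW ⇒ E = (2/3, 1/6)
3. S lies on line DW with DS:SW = -3:5 ⇒ S = (-1/2, 2)
4. F is the midpoint of DY ⇒ F = (0, 1/2)
5. N is where the line through E parallel to WS meets line XY ⇒ N = (3/4, 0)
through S parallel to FN: direction (3/4, -1/2); meets XN at R = (5/2, 0)
R = X + t·(N−X) with t = -6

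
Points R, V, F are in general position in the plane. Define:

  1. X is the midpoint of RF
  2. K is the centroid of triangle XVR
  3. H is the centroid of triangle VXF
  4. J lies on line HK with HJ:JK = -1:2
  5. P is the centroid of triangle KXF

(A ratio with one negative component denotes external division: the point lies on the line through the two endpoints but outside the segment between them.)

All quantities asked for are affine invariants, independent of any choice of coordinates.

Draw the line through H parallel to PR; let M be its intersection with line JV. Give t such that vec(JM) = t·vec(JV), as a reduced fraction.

t = 2/25

Assign R = (0, 0), V = (1, 0), F = (0, 1) — the answer is frame-independent, so this choice is without loss of generality.
1. X is the midpoint of RF ⇒ X = (0, 1/2)
2. K is the centroid of triangle XVR ⇒ K = (1/3, 1/6)
3. H is the centroid of triangle VXF ⇒ H = (1/3, 1/2)
4. J lies on line HK with HJ:JK = -1:2 ⇒ J = (1/3, 5/6)
5. P is the centroid of triangle KXF ⇒ P = (1/9, 5/9)
through H parallel to PR: direction (-1/9, -5/9); meets JV at M = (29/75, 23/30)
M = J + t·(V−J) with t = 2/25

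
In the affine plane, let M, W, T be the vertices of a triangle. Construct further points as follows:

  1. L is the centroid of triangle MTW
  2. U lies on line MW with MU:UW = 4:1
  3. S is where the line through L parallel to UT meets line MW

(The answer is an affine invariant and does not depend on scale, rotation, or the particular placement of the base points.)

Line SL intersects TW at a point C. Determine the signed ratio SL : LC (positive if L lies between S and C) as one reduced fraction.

Set M = (0, 0), W = (1, 0), T = (0, 1); any affine frame gives the same invariant.
1. L is the centroid of triangle MTW ⇒ L = (1/3, 1/3)
2. U lies on line MW with MU:UW = 4:1 ⇒ U = (4/5, 0)
3. S is where the line through L parallel to UT meets line MW ⇒ S = (3/5, 0)
line SL meets TW at C = (-1, 2)
L = S + t·(C−S) with t = 1/6, so SL:LC = 1/6:5/6

SL:LC = 1/5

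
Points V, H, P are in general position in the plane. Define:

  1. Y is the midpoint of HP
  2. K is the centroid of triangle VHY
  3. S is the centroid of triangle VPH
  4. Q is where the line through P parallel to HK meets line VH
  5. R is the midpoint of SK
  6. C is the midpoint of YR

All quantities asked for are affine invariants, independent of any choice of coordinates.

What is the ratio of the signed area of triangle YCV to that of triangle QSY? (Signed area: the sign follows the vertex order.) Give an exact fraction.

[YCV]:[QSY] = 1/12

Assign V = (0, 0), H = (1, 0), P = (0, 1) — the answer is frame-independent, so this choice is without loss of generality.
1. Y is the midpoint of HP ⇒ Y = (1/2, 1/2)
2. K is the centroid of triangle VHY ⇒ K = (1/2, 1/6)
3. S is the centroid of triangle VPH ⇒ S = (1/3, 1/3)
4. Q is where the line through P parallel to HK meets line VH ⇒ Q = (3, 0)
5. R is the midpoint of SK ⇒ R = (5/12, 1/4)
6. C is the midpoint of YR ⇒ C = (11/24, 3/8)
2·[YCV] = -1/24, 2·[QSY] = -1/2
[YCV]:[QSY] = -1/24:-1/2 = 1/12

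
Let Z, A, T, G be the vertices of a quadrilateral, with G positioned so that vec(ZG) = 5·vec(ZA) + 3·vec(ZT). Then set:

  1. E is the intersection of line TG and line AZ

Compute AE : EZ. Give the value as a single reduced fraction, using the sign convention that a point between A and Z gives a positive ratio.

Work in coordinates with Z = (0, 0), A = (1, 0), T = (0, 1), G = (5, 3).
1. E is the intersection of line TG and line AZ ⇒ E = (-5/2, 0)
E = A + t·(Z−A) with t = 7/2, so AE:EZ = t:(1−t) = 7/2:-5/2

AE:EZ = -7/5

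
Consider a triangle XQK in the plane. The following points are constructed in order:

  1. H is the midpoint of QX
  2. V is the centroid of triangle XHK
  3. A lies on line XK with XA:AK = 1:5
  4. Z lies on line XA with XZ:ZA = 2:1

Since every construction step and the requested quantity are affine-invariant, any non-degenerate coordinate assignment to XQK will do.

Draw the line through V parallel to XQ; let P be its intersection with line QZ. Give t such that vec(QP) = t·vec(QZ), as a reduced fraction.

Work in coordinates with X = (0, 0), Q = (1, 0), K = (0, 1).
1. H is the midpoint of QX ⇒ H = (1/2, 0)
2. V is the centroid of triangle XHK ⇒ V = (1/6, 1/3)
3. A lies on line XK with XA:AK = 1:5 ⇒ A = (0, 1/6)
4. Z lies on line XA with XZ:ZA = 2:1 ⇒ Z = (0, 1/9)
through V parallel to XQ: direction (1, 0); meets QZ at P = (-2, 1/3)
P = Q + t·(Z−Q) with t = 3

t = 3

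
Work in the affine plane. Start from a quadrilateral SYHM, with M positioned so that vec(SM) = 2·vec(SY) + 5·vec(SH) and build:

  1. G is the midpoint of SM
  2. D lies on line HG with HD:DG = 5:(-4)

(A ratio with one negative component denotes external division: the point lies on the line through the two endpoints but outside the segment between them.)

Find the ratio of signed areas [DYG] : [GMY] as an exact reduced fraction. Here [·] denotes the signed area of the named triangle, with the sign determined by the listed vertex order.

[DYG]:[GMY] = 4

Assign S = (0, 0), Y = (1, 0), H = (0, 1), M = (2, 5) — the answer is frame-independent, so this choice is without loss of generality.
1. G is the midpoint of SM ⇒ G = (1, 5/2)
2. D lies on line HG with HD:DG = 5:(-4) ⇒ D = (5, 17/2)
2·[DYG] = -10, 2·[GMY] = -5/2
[DYG]:[GMY] = -10:-5/2 = 4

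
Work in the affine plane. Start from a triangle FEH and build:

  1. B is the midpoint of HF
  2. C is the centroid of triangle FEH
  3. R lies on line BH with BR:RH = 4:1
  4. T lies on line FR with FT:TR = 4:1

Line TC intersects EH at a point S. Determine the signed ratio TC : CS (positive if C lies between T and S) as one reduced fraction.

Choose coordinates F = (0, 0), E = (1, 0), H = (0, 1).
1. B is the midpoint of HF ⇒ B = (0, 1/2)
2. C is the centroid of triangle FEH ⇒ C = (1/3, 1/3)
3. R lies on line BH with BR:RH = 4:1 ⇒ R = (0, 9/10)
4. T lies on line FR with FT:TR = 4:1 ⇒ T = (0, 18/25)
line TC meets EH at S = (-7/4, 11/4)
C = T + t·(S−T) with t = -4/21, so TC:CS = -4/21:25/21

TC:CS = -4/25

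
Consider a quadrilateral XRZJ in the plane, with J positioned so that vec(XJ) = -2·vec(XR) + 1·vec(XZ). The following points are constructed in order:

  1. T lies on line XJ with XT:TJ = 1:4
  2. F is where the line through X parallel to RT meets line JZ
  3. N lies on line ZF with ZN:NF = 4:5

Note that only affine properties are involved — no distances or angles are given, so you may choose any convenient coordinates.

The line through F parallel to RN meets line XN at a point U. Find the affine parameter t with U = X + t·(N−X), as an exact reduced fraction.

t = -26/9

Assign X = (0, 0), R = (1, 0), Z = (0, 1), J = (-2, 1) — the answer is frame-independent, so this choice is without loss of generality.
1. T lies on line XJ with XT:TJ = 1:4 ⇒ T = (-2/5, 1/5)
2. F is where the line through X parallel to RT meets line JZ ⇒ F = (-7, 1)
3. N lies on line ZF with ZN:NF = 4:5 ⇒ N = (-28/9, 1)
through F parallel to RN: direction (-37/9, 1); meets XN at U = (728/81, -26/9)
U = X + t·(N−X) with t = -26/9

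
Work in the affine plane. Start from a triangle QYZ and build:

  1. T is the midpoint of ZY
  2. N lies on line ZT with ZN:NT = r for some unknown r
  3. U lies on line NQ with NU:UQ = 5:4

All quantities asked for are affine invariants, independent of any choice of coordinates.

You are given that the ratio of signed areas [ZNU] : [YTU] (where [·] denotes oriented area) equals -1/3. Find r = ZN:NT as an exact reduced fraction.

Set Q = (0, 0), Y = (1, 0), Z = (0, 1); any affine frame gives the same invariant.
1. T is the midpoint of ZY ⇒ T = (1/2, 1/2)
2. With ZN:NT = r, write λ = r/(r+1) so N = Z + λ·(T−Z); N is affine-linear in λ
3. U lies on line NQ with NU:UQ = 5:4 ⇒ U is an affine combination of earlier points and hence also affine-linear in λ
Every point depending on N is an affine combination of N and λ-independent points, so each such coordinate is linear in λ; the λ² term in each signed area is a multiple of (T−Z)×(T−Z) = 0, so 2·[ZNU] and 2·[YTU] are each linear in λ. Evaluating at λ=0 and λ=1:
  2·[ZNU] = -5/18·λ,   2·[YTU] = 5/18
So [ZNU]:[YTU] = (-5/18·λ) / (5/18). Setting this equal to -1/3:
  -5/18·λ = -1/3·(5/18)  ⇒  λ = 1/3
Then r = λ/(1−λ) = (1/3)/(2/3) = 1/2. Check: with r = 1/2, N = (1/6, 5/6) and [ZNU]:[YTU] = -1/3 as required.

r = 1/2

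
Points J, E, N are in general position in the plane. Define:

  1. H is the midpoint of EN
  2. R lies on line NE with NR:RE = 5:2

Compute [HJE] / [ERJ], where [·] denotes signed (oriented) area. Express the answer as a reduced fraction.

Assign J = (0, 0), E = (1, 0), N = (0, 1) — the answer is frame-independent, so this choice is without loss of generality.
1. H is the midpoint of EN ⇒ H = (1/2, 1/2)
2. R lies on line NE with NR:RE = 5:2 ⇒ R = (5/7, 2/7)
2·[HJE] = 1/2, 2·[ERJ] = 2/7
[HJE]:[ERJ] = 1/2:2/7 = 7/4

[HJE]:[ERJ] = 7/4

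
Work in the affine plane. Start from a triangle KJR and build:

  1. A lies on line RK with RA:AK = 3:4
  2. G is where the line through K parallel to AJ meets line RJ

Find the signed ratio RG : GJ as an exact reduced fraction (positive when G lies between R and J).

RG:GJ = -7/4

Choose coordinates K = (0, 0), J = (1, 0), R = (0, 1).
1. A lies on line RK with RA:AK = 3:4 ⇒ A = (0, 4/7)
2. G is where the line through K parallel to AJ meets line RJ ⇒ G = (7/3, -4/3)
G = R + t·(J−R) with t = 7/3, so RG:GJ = t:(1−t) = 7/3:-4/3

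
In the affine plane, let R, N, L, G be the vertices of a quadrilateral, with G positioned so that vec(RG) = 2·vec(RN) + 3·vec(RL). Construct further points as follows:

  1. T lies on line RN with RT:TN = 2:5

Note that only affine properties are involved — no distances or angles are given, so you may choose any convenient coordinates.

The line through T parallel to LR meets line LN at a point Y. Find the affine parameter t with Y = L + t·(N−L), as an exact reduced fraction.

t = 2/7

Set R = (0, 0), N = (1, 0), L = (0, 1), G = (2, 3); any affine frame gives the same invariant.
1. T lies on line RN with RT:TN = 2:5 ⇒ T = (2/7, 0)
through T parallel to LR: direction (0, -1); meets LN at Y = (2/7, 5/7)
Y = L + t·(N−L) with t = 2/7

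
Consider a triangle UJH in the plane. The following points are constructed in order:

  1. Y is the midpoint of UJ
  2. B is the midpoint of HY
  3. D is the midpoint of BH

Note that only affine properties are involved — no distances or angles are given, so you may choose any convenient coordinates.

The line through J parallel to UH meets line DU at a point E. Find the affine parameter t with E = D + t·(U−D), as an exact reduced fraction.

Set U = (0, 0), J = (1, 0), H = (0, 1); any affine frame gives the same invariant.
1. Y is the midpoint of UJ ⇒ Y = (1/2, 0)
2. B is the midpoint of HY ⇒ B = (1/4, 1/2)
3. D is the midpoint of BH ⇒ D = (1/8, 3/4)
through J parallel to UH: direction (0, 1); meets DU at E = (1, 6)
E = D + t·(U−D) with t = -7

t = -7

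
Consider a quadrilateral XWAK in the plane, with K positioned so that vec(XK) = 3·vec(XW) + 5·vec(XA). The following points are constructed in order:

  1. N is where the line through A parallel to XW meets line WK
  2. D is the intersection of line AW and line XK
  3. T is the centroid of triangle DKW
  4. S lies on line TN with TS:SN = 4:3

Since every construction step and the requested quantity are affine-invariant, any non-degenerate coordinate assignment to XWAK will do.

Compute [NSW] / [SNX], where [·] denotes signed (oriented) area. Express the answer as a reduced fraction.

Work in coordinates with X = (0, 0), W = (1, 0), A = (0, 1), K = (3, 5).
1. N is where the line through A parallel to XW meets line WK ⇒ N = (7/5, 1)
2. D is the intersection of line AW and line XK ⇒ D = (3/8, 5/8)
3. T is the centroid of triangle DKW ⇒ T = (35/24, 15/8)
4. S lies on line TN with TS:SN = 4:3 ⇒ S = (57/40, 11/8)
2·[NSW] = 1/8, 2·[SNX] = -1/2
[NSW]:[SNX] = 1/8:-1/2 = -1/4

[NSW]:[SNX] = -1/4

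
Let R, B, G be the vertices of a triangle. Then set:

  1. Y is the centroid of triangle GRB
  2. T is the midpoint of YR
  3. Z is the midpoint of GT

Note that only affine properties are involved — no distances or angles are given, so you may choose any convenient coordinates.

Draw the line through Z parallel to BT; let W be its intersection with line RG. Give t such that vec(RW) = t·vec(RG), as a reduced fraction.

t = 3/5

Assign R = (0, 0), B = (1, 0), G = (0, 1) — the answer is frame-independent, so this choice is without loss of generality.
1. Y is the centroid of triangle GRB ⇒ Y = (1/3, 1/3)
2. T is the midpoint of YR ⇒ T = (1/6, 1/6)
3. Z is the midpoint of GT ⇒ Z = (1/12, 7/12)
through Z parallel to BT: direction (-5/6, 1/6); meets RG at W = (0, 3/5)
W = R + t·(G−R) with t = 3/5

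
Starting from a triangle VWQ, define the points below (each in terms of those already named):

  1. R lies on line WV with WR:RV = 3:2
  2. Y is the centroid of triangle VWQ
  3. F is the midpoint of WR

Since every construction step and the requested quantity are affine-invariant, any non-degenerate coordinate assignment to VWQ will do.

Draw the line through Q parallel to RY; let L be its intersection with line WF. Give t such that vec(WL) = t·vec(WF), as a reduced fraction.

t = 8/3

Work in coordinates with V = (0, 0), W = (1, 0), Q = (0, 1).
1. R lies on line WV with WR:RV = 3:2 ⇒ R = (2/5, 0)
2. Y is the centroid of triangle VWQ ⇒ Y = (1/3, 1/3)
3. F is the midpoint of WR ⇒ F = (7/10, 0)
through Q parallel to RY: direction (-1/15, 1/3); meets WF at L = (1/5, 0)
L = W + t·(F−W) with t = 8/3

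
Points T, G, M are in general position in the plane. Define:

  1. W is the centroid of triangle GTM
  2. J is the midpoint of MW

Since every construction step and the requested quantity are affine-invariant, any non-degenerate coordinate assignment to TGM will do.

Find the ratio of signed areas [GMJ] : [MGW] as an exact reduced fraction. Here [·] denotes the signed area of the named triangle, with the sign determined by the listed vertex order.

Work in coordinates with T = (0, 0), G = (1, 0), M = (0, 1).
1. W is the centroid of triangle GTM ⇒ W = (1/3, 1/3)
2. J is the midpoint of MW ⇒ J = (1/6, 2/3)
2·[GMJ] = 1/6, 2·[MGW] = -1/3
[GMJ]:[MGW] = 1/6:-1/3 = -1/2

[GMJ]:[MGW] = -1/2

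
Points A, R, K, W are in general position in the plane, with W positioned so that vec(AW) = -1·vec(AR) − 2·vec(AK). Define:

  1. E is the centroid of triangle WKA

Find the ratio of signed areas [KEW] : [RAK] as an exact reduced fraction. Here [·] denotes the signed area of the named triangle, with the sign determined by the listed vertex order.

[KEW]:[RAK] = 1/3

Set A = (0, 0), R = (1, 0), K = (0, 1), W = (-1, -2); any affine frame gives the same invariant.
1. E is the centroid of triangle WKA ⇒ E = (-1/3, -1/3)
2·[KEW] = -1/3, 2·[RAK] = -1
[KEW]:[RAK] = -1/3:-1 = 1/3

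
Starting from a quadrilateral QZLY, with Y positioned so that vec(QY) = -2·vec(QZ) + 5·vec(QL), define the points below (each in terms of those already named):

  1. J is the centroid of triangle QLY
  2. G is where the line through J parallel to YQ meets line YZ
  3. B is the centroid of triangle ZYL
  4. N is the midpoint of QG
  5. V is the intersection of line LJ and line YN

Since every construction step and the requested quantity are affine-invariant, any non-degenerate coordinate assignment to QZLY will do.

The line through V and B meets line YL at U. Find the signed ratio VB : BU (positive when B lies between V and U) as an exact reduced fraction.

Assign Q = (0, 0), Z = (1, 0), L = (0, 1), Y = (-2, 5) — the answer is frame-independent, so this choice is without loss of generality.
1. J is the centroid of triangle QLY ⇒ J = (-2/3, 2)
2. G is where the line through J parallel to YQ meets line YZ ⇒ G = (-8/5, 13/3)
3. B is the centroid of triangle ZYL ⇒ B = (-1/3, 2)
4. N is the midpoint of QG ⇒ N = (-4/5, 13/6)
5. V is the intersection of line LJ and line YN ⇒ V = (-26/31, 70/31)
line VB meets YL at U = (-39/70, 74/35)
B = V + t·(U−V) with t = 70/39, so VB:BU = 70/39:-31/39

VB:BU = -70/31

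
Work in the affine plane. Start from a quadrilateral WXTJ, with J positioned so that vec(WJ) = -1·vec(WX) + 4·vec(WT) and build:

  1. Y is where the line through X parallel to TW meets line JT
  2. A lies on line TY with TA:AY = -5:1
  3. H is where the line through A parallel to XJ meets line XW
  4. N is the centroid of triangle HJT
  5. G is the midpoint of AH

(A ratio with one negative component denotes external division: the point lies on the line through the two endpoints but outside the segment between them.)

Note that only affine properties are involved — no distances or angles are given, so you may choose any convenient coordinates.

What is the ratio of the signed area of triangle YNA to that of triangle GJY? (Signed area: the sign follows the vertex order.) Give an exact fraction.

Assign W = (0, 0), X = (1, 0), T = (0, 1), J = (-1, 4) — the answer is frame-independent, so this choice is without loss of generality.
1. Y is where the line through X parallel to TW meets line JT ⇒ Y = (1, -2)
2. A lies on line TY with TA:AY = -5:1 ⇒ A = (5/4, -11/4)
3. H is where the line through A parallel to XJ meets line XW ⇒ H = (-1/8, 0)
4. N is the centroid of triangle HJT ⇒ N = (-3/8, 5/3)
5. G is the midpoint of AH ⇒ G = (9/16, -11/8)
2·[YNA] = 11/96, 2·[GJY] = -11/8
[YNA]:[GJY] = 11/96:-11/8 = -1/12

[YNA]:[GJY] = -1/12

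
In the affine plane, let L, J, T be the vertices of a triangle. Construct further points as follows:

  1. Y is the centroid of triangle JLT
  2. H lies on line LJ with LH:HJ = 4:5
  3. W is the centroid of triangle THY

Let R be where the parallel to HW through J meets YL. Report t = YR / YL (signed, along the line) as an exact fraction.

t = -19/17

Work in coordinates with L = (0, 0), J = (1, 0), T = (0, 1).
1. Y is the centroid of triangle JLT ⇒ Y = (1/3, 1/3)
2. H lies on line LJ with LH:HJ = 4:5 ⇒ H = (4/9, 0)
3. W is the centroid of triangle THY ⇒ W = (7/27, 4/9)
through J parallel to HW: direction (-5/27, 4/9); meets YL at R = (12/17, 12/17)
R = Y + t·(L−Y) with t = -19/17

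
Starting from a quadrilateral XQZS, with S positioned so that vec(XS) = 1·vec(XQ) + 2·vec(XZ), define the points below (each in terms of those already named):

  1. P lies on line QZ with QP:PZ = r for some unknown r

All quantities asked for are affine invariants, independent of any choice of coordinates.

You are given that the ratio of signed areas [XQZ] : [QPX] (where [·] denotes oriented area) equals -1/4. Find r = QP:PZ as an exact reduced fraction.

Assign X = (0, 0), Q = (1, 0), Z = (0, 1), S = (1, 2) — the answer is frame-independent, so this choice is without loss of generality.
1. With QP:PZ = r, write λ = r/(r+1) so P = Q + λ·(Z−Q); P is affine-linear in λ
Every point depending on P is an affine combination of P and λ-independent points, so each such coordinate is linear in λ; the λ² term in each signed area is a multiple of (Z−Q)×(Z−Q) = 0, so 2·[XQZ] and 2·[QPX] are each linear in λ. Evaluating at λ=0 and λ=1:
  2·[XQZ] = 1,   2·[QPX] = λ
So [XQZ]:[QPX] = (1) / (λ). Setting this equal to -1/4:
  1 = -1/4·(λ)  ⇒  λ = -4
Then r = λ/(1−λ) = (-4)/(5) = -4/5. Check: with r = -4/5, P = (5, -4) and [XQZ]:[QPX] = -1/4 as required.

r = -4/5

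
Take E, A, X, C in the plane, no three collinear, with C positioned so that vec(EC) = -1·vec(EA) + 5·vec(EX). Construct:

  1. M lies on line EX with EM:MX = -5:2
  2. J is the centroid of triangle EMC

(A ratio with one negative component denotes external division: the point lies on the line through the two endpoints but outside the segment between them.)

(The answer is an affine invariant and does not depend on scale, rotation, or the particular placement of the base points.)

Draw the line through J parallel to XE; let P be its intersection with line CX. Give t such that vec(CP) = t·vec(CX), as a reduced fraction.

Work in coordinates with E = (0, 0), A = (1, 0), X = (0, 1), C = (-1, 5).
1. M lies on line EX with EM:MX = -5:2 ⇒ M = (0, 5/3)
2. J is the centroid of triangle EMC ⇒ J = (-1/3, 20/9)
through J parallel to XE: direction (0, -1); meets CX at P = (-1/3, 7/3)
P = C + t·(X−C) with t = 2/3

t = 2/3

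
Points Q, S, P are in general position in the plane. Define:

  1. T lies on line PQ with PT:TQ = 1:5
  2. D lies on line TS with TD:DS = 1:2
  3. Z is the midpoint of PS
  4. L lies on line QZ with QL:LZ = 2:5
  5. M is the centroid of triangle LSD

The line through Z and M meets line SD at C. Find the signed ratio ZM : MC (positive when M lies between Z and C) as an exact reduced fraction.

ZM:MC = -23/16

Set Q = (0, 0), S = (1, 0), P = (0, 1); any affine frame gives the same invariant.
1. T lies on line PQ with PT:TQ = 1:5 ⇒ T = (0, 5/6)
2. D lies on line TS with TD:DS = 1:2 ⇒ D = (1/3, 5/9)
3. Z is the midpoint of PS ⇒ Z = (1/2, 1/2)
4. L lies on line QZ with QL:LZ = 2:5 ⇒ L = (1/7, 1/7)
5. M is the centroid of triangle LSD ⇒ M = (31/63, 44/189)
line ZM meets SD at C = (103/207, 260/621)
M = Z + t·(C−Z) with t = 23/7, so ZM:MC = 23/7:-16/7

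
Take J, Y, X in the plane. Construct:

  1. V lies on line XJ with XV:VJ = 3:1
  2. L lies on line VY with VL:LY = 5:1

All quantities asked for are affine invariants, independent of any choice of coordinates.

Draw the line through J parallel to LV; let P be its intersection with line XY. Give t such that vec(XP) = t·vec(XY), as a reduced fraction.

Assign J = (0, 0), Y = (1, 0), X = (0, 1) — the answer is frame-independent, so this choice is without loss of generality.
1. V lies on line XJ with XV:VJ = 3:1 ⇒ V = (0, 1/4)
2. L lies on line VY with VL:LY = 5:1 ⇒ L = (5/6, 1/24)
through J parallel to LV: direction (-5/6, 5/24); meets XY at P = (4/3, -1/3)
P = X + t·(Y−X) with t = 4/3

t = 4/3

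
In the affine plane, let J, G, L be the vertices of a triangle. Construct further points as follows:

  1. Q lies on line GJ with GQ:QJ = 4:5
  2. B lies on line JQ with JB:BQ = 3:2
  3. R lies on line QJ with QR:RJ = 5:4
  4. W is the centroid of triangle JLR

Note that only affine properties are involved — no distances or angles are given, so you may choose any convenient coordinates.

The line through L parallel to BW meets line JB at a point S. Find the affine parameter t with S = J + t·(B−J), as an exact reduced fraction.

Assign J = (0, 0), G = (1, 0), L = (0, 1) — the answer is frame-independent, so this choice is without loss of generality.
1. Q lies on line GJ with GQ:QJ = 4:5 ⇒ Q = (5/9, 0)
2. B lies on line JQ with JB:BQ = 3:2 ⇒ B = (1/3, 0)
3. R lies on line QJ with QR:RJ = 5:4 ⇒ R = (20/81, 0)
4. W is the centroid of triangle JLR ⇒ W = (20/243, 1/3)
through L parallel to BW: direction (-61/243, 1/3); meets JB at S = (61/81, 0)
S = J + t·(B−J) with t = 61/27

t = 61/27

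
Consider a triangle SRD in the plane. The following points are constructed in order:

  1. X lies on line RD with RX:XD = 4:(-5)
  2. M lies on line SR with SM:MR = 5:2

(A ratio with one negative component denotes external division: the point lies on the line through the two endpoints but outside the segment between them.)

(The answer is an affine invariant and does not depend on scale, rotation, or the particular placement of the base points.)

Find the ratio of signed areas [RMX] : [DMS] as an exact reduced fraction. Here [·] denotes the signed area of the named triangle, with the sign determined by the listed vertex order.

Set S = (0, 0), R = (1, 0), D = (0, 1); any affine frame gives the same invariant.
1. X lies on line RD with RX:XD = 4:(-5) ⇒ X = (5, -4)
2. M lies on line SR with SM:MR = 5:2 ⇒ M = (5/7, 0)
2·[RMX] = 8/7, 2·[DMS] = -5/7
[RMX]:[DMS] = 8/7:-5/7 = -8/5

[RMX]:[DMS] = -8/5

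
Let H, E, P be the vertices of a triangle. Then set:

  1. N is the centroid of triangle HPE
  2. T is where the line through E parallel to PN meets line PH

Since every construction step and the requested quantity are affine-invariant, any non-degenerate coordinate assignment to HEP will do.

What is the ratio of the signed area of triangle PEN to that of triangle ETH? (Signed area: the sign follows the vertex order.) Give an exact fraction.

[PEN]:[ETH] = -1/6

Set H = (0, 0), E = (1, 0), P = (0, 1); any affine frame gives the same invariant.
1. N is the centroid of triangle HPE ⇒ N = (1/3, 1/3)
2. T is where the line through E parallel to PN meets line PH ⇒ T = (0, 2)
2·[PEN] = -1/3, 2·[ETH] = 2
[PEN]:[ETH] = -1/3:2 = -1/6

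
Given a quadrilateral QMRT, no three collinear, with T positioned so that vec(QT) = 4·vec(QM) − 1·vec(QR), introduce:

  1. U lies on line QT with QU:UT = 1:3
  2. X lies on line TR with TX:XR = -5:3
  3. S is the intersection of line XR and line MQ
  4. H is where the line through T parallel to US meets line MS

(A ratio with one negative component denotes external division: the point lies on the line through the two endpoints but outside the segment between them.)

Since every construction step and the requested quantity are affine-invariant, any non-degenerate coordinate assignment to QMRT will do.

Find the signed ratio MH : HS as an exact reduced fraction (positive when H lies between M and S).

Choose coordinates Q = (0, 0), M = (1, 0), R = (0, 1), T = (4, -1).
1. U lies on line QT with QU:UT = 1:3 ⇒ U = (1, -1/4)
2. X lies on line TR with TX:XR = -5:3 ⇒ X = (-6, 4)
3. S is the intersection of line XR and line MQ ⇒ S = (2, 0)
4. H is where the line through T parallel to US meets line MS ⇒ H = (8, 0)
H = M + t·(S−M) with t = 7, so MH:HS = t:(1−t) = 7:-6

MH:HS = -7/6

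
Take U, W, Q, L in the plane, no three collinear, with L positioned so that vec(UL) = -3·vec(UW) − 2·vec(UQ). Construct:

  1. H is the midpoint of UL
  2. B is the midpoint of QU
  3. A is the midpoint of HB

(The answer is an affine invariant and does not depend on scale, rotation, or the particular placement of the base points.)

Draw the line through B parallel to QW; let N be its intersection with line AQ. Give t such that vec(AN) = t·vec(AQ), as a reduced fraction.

t = 3/4

Work in coordinates with U = (0, 0), W = (1, 0), Q = (0, 1), L = (-3, -2).
1. H is the midpoint of UL ⇒ H = (-3/2, -1)
2. B is the midpoint of QU ⇒ B = (0, 1/2)
3. A is the midpoint of HB ⇒ A = (-3/4, -1/4)
through B parallel to QW: direction (1, -1); meets AQ at N = (-3/16, 11/16)
N = A + t·(Q−A) with t = 3/4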